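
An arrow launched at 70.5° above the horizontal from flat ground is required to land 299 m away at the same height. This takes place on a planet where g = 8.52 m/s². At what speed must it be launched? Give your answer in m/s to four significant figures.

63.62 m/s

Level-ground range: R = v₀² sin(2θ)/g, so v₀ = √(gR / sin 2θ).
v₀ = √(8.52 × 299 / sin 141.0°) = √(2547 / 0.6293) = √4048.0 = 63.62 m/s.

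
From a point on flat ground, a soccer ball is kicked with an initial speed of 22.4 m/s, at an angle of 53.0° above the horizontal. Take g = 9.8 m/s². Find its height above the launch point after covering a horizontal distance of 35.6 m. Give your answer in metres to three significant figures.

13.1 m

Components: vₓ = 22.40 cos 53.0° = 13.48 m/s, v_y0 = 22.40 sin 53.0° = 17.89 m/s.
Time to reach x = 35.6 m: t = x/vₓ = 35.6/13.48 = 2.641 s.
Height: y = v_y0 t − ½ g t² = 17.89 × 2.641 − 4.900 × 2.641² = 47.24 − 34.17 = 13.07 m.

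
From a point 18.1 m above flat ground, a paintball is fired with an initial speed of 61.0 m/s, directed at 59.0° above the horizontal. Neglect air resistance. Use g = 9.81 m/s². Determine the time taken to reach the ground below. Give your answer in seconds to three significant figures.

Resolve: vₓ = 61.00 cos 59.0° = 31.42 m/s and v_y0 = 61.00 sin 59.0° = 52.29 m/s.
With up positive and y = 0 at the ground: y(t) = 18.1 + (52.29) t − 4.905 t². Setting y = 0 and taking the positive root: t = [52.29 + √(52.29² + 2·9.81·18.1)] / 9.81 = (52.29 + 55.58) / 9.81 = 11.00 s.

11.0 s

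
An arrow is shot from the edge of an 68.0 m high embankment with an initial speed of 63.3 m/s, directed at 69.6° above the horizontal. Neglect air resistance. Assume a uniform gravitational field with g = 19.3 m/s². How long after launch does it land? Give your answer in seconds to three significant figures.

7.14 s

vₓ = 63.30 cos 69.6° = 22.06 m/s; v_y0 = 63.30 sin 69.6° = 59.33 m/s.
Vertical motion (up positive, ground at y = 0): 9.650 t² − (59.33) t − 68.0 = 0, so t = (59.33 + √(59.33² + 2·19.3·68.0)) / 19.3 = (59.33 + 78.39) / 19.3 = 7.136 s.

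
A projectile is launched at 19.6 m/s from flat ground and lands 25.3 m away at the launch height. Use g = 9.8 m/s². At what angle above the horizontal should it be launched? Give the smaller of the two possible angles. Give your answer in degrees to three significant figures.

From R = (v₀²/g) sin 2θ: sin 2θ = 9.80 × 25.3 / 384.16 = 0.6454.
2θ = 40.20° or 180° − 40.20° = 139.8°, so θ = 20.10° or 69.90°.
The smaller angle is 20.10°.

20.1°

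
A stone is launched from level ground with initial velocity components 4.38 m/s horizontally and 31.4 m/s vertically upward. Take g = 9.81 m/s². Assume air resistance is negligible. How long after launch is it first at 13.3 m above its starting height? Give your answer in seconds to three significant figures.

Height y(t) = 31.40 t − 4.905 t² = 13.3 gives 4.905 t² − 31.40 t + 13.3 = 0.
Quadratic formula: t = (31.40 ± √725.01) / 9.81 = (31.40 ± 26.93) / 9.81 → t = 0.4561 s or 5.946 s.
The first (ascending) time is 0.4561 s.

0.456 s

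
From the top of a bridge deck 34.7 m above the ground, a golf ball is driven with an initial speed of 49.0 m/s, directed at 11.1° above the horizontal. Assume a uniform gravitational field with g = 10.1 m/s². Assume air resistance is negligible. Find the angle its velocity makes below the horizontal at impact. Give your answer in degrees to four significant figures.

Resolve: vₓ = 49.00 cos 11.1° = 48.08 m/s and v_y0 = 49.00 sin 11.1° = 9.434 m/s.
The projectile lands when y = 34.7 + (9.434) t − ½·10.1·t² = 0. Positive root: t = (9.434 + √(9.434² + 2·10.1·34.7)) / 10.1 = (9.434 + 28.11) / 10.1 = 3.717 s.
At impact: v_y = v_y0 − g t = −28.11 m/s; vₓ = 48.08 m/s.
Angle below horizontal: arctan(|v_y|/vₓ) = arctan(28.11/48.08) = 30.31°.

30.31°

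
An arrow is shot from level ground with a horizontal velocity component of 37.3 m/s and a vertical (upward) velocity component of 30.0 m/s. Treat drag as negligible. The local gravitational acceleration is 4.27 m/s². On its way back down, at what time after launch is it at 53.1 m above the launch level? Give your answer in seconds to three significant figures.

Require v_y0 t − ½ g t² = 53.1, i.e. 2.135 t² − 30.00 t + 53.1 = 0.
t = [30.00 ± √(30.00² − 2·4.27·53.1)] / 4.27 = (30.00 ± 21.13) / 4.27, so t = 2.077 s or t = 11.97 s.
The descending-branch root is 11.97 s.

12.0 s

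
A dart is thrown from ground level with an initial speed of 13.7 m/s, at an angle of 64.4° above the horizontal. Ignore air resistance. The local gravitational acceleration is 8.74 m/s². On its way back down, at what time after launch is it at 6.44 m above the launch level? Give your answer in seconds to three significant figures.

vₓ = 13.70 cos 64.4° = 5.920 m/s; v_y0 = 13.70 sin 64.4° = 12.36 m/s.
Height y(t) = 12.36 t − 4.370 t² = 6.44 gives 4.370 t² − 12.36 t + 6.44 = 0.
t = [12.36 ± √(12.36² − 2·8.74·6.44)] / 8.74 = (12.36 ± 6.331) / 8.74, so t = 0.6893 s or t = 2.138 s.
The descending-branch root is 2.138 s.

2.14 s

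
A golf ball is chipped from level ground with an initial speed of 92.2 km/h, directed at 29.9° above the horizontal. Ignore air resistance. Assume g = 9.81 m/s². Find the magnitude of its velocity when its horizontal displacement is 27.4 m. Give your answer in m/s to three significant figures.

Convert: 92.2 km/h = 92.2/3.6 = 25.61 m/s.
vₓ = 25.61 cos 29.9° = 22.20 m/s; v_y0 = 25.61 sin 29.9° = 12.77 m/s.
At x = 27.4 m, t = x/vₓ = 27.4/22.20 = 1.234 s.
Vertical velocity there: v_y = v_y0 − g t = 12.77 − 9.81 × 1.234 = 0.6602 m/s.
Speed: √(vₓ² + v_y²) = √(22.20² + 0.6602²) = 22.21 m/s.

22.2 m/s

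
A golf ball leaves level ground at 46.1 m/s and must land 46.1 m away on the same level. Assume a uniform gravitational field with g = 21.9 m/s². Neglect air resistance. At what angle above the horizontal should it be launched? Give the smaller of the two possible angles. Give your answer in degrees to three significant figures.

14.2°

Level-ground range R = v₀² sin(2θ)/g ⇒ sin(2θ) = gR/v₀² = 21.9 × 46.1 / 46.1² = 0.4751.
2θ = 28.36° or 180° − 28.36° = 151.6°, so θ = 14.18° or 75.82°.
The smaller angle is 14.18°.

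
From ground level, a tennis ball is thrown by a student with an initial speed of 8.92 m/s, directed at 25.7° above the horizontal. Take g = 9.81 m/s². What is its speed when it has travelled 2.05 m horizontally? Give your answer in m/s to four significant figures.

8.153 m/s

Horizontal component vₓ = 8.920 cos 25.7° = 8.038 m/s; vertical v_y0 = 8.920 sin 25.7° = 3.868 m/s.
x = vₓ t ⇒ t = 2.05/8.038 = 0.2551 s.
Vertical velocity there: v_y = v_y0 − g t = 3.868 − 9.81 × 0.2551 = 1.366 m/s.
Speed: √(vₓ² + v_y²) = √(8.038² + 1.366²) = 8.153 m/s.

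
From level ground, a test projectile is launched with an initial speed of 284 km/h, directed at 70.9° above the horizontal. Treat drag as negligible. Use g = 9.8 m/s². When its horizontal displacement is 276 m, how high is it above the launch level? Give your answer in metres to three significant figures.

Convert: 284 km/h = 284/3.6 = 78.89 m/s.
Components: vₓ = 78.89 cos 70.9° = 25.81 m/s, v_y0 = 78.89 sin 70.9° = 74.55 m/s.
At x = 276 m, t = x/vₓ = 276/25.81 = 10.69 s.
Height: y = v_y0 t − ½ g t² = 74.55 × 10.69 − 4.900 × 10.69² = 797.0 − 560.2 = 236.9 m.

237 m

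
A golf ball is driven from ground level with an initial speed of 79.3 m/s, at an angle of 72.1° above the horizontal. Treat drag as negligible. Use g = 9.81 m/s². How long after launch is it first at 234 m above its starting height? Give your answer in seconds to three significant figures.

Components: vₓ = 79.30 cos 72.1° = 24.37 m/s, v_y0 = 79.30 sin 72.1° = 75.46 m/s.
Require v_y0 t − ½ g t² = 234, i.e. 4.905 t² − 75.46 t + 234 = 0.
t = [75.46 ± √(75.46² − 2·9.81·234)] / 9.81 = (75.46 ± 33.22) / 9.81, so t = 4.306 s or t = 11.08 s.
The first (ascending) time is 4.306 s.

4.31 s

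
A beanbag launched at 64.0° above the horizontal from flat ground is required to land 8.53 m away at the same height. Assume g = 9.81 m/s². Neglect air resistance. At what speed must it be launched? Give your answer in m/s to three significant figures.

On level ground R = v₀² sin 2θ / g ⇒ v₀ = √(gR / sin 2θ).
v₀ = √(9.81 × 8.53 / sin 128.0°) = √(83.68 / 0.7880) = √106.19 = 10.30 m/s.

10.3 m/s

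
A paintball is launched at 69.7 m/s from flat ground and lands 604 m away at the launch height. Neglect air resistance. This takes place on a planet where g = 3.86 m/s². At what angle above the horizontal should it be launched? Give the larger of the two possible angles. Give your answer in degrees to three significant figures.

R = v₀² sin 2θ / g gives sin 2θ = gR/v₀² = 3.86·604/69.7² = 0.4799.
2θ = 28.68° or 180° − 28.68° = 151.3°, so θ = 14.34° or 75.66°.
The larger angle is 75.66°.

75.7°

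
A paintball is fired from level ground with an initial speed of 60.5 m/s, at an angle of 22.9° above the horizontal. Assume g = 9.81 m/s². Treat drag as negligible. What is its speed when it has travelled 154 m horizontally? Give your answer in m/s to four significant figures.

vₓ = 60.50 cos 22.9° = 55.73 m/s; v_y0 = 60.50 sin 22.9° = 23.54 m/s.
At x = 154 m, t = x/vₓ = 154/55.73 = 2.763 s.
Vertical velocity there: v_y = v_y0 − g t = 23.54 − 9.81 × 2.763 = −3.565 m/s.
Speed: √(vₓ² + v_y²) = √(55.73² + 3.565²) = 55.85 m/s.

55.85 m/s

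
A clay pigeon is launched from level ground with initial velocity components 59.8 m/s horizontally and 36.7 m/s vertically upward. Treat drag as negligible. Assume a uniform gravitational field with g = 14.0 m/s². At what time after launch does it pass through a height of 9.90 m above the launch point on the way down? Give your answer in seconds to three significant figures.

Set y = v_y0 t − ½ g t² = 9.90: 7.000 t² − 36.70 t + 9.90 = 0.
t = [36.70 ± √(36.70² − 2·14.0·9.90)] / 14.0 = (36.70 ± 32.71) / 14.0, so t = 0.2853 s or t = 4.958 s.
The descending-branch root is 4.958 s.

4.96 s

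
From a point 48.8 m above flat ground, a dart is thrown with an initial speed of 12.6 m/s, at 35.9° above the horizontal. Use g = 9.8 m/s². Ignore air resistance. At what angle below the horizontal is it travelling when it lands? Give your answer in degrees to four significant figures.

72.20°

Horizontal component vₓ = 12.60 cos 35.9° = 10.21 m/s; vertical v_y0 = 12.60 sin 35.9° = 7.388 m/s.
Vertical motion (up positive, ground at y = 0): 4.900 t² − (7.388) t − 48.8 = 0, so t = (7.388 + √(7.388² + 2·9.80·48.8)) / 9.80 = (7.388 + 31.80) / 9.80 = 3.999 s.
At impact: v_y = v_y0 − g t = −31.80 m/s; vₓ = 10.21 m/s.
Angle below horizontal: arctan(|v_y|/vₓ) = arctan(31.80/10.21) = 72.20°.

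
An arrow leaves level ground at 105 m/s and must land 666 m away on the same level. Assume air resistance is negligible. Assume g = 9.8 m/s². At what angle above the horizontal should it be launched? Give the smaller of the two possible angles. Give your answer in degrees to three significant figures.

R = v₀² sin 2θ / g gives sin 2θ = gR/v₀² = 9.80·666/105² = 0.5920.
2θ = 36.30° or 180° − 36.30° = 143.7°, so θ = 18.15° or 71.85°.
The smaller angle is 18.15°.

18.1°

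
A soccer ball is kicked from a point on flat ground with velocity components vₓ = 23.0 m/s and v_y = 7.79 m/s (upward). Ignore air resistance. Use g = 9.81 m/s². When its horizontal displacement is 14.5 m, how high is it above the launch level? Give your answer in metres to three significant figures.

2.96 m

Time to reach x = 14.5 m: t = x/vₓ = 14.5/23.00 = 0.6304 s.
Height: y = v_y0 t − ½ g t² = 7.790 × 0.6304 − 4.905 × 0.6304² = 4.911 − 1.949 = 2.962 m.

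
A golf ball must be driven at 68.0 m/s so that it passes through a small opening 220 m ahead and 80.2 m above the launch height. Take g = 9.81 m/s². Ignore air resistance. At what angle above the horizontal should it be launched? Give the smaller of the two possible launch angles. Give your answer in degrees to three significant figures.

Trajectory: y = x tanθ − g x² (1 + tan²θ)/(2v₀²). With x = 220, y = 80.2, v₀ = 68.0, g = 9.81:
51.34 tan²θ − 220 tanθ + (131.5) = 0.
tanθ = [220 ± √(220² − 4 × 51.34 × (131.5))] / (2 × 51.34) = (220 ± 146.2) / 102.7, giving tanθ = 0.7183 or 3.567.
θ = 35.69° or 74.34°; the smaller is 35.69°.

35.7°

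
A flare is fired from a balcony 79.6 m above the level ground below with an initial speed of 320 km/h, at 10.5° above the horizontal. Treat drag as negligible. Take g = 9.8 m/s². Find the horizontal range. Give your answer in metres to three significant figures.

Convert: 320 km/h = 320/3.6 = 88.89 m/s.
Resolve: vₓ = 88.89 cos 10.5° = 87.40 m/s and v_y0 = 88.89 sin 10.5° = 16.20 m/s.
Vertical motion (up positive, ground at y = 0): 4.900 t² − (16.20) t − 79.6 = 0, so t = (16.20 + √(16.20² + 2·9.80·79.6)) / 9.80 = (16.20 + 42.69) / 9.80 = 6.009 s.
Horizontal distance: R = vₓ t = 87.40 × 6.009 = 525.2 m.

525 m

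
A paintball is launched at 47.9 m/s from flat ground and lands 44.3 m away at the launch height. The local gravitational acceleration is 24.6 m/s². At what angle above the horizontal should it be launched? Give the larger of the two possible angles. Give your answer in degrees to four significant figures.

R = v₀² sin 2θ / g gives sin 2θ = gR/v₀² = 24.6·44.3/47.9² = 0.4750.
2θ = 28.36° or 180° − 28.36° = 151.6°, so θ = 14.18° or 75.82°.
The larger angle is 75.82°.

75.82°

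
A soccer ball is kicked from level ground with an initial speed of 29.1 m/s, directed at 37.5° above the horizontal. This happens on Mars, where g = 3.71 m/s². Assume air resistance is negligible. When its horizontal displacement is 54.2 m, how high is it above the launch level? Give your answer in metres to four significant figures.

31.37 m

Horizontal component vₓ = 29.10 cos 37.5° = 23.09 m/s; vertical v_y0 = 29.10 sin 37.5° = 17.71 m/s.
x = vₓ t ⇒ t = 54.2/23.09 = 2.348 s.
Height: y = v_y0 t − ½ g t² = 17.71 × 2.348 − 1.855 × 2.348² = 41.59 − 10.22 = 31.37 m.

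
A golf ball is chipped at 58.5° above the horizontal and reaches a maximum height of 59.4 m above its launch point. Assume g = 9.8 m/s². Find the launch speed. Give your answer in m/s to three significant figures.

40.0 m/s

At the peak v_y = 0, so v_y0 = √(2gH) = √(2 × 9.80 × 59.4) = 34.12 m/s.
v_y0 = v₀ sin θ ⇒ v₀ = 34.12 / sin 58.5° = 40.02 m/s.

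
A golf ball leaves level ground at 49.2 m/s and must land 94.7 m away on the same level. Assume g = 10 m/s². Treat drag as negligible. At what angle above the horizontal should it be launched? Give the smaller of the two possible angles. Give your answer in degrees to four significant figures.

11.52°

Level-ground range R = v₀² sin(2θ)/g ⇒ sin(2θ) = gR/v₀² = 10.0 × 94.7 / 49.2² = 0.3912.
2θ = 23.03° or 180° − 23.03° = 157.0°, so θ = 11.52° or 78.48°.
The smaller angle is 11.52°.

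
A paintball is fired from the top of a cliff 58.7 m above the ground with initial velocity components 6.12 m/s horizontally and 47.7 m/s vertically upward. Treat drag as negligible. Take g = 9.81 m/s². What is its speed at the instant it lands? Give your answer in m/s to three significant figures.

58.9 m/s

The projectile lands when y = 58.7 + (47.70) t − ½·9.81·t² = 0. Positive root: t = (47.70 + √(47.70² + 2·9.81·58.7)) / 9.81 = (47.70 + 58.54) / 9.81 = 10.83 s.
Vertical velocity at impact: v_y = v_y0 − g t = 47.70 − 9.81 × 10.83 = −58.54 m/s.
Speed: |v| = √(vₓ² + v_y²) = √(6.120² + 58.54²) = 58.86 m/s.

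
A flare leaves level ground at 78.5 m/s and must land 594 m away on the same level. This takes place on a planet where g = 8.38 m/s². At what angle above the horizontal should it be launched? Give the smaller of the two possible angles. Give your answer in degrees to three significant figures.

26.9°

R = v₀² sin 2θ / g gives sin 2θ = gR/v₀² = 8.38·594/78.5² = 0.8078.
2θ = 53.88° or 180° − 53.88° = 126.1°, so θ = 26.94° or 63.06°.
The smaller angle is 26.94°.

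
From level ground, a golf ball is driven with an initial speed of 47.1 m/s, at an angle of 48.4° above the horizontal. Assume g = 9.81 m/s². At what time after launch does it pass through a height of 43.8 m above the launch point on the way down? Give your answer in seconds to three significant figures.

Components: vₓ = 47.10 cos 48.4° = 31.27 m/s, v_y0 = 47.10 sin 48.4° = 35.22 m/s.
Height y(t) = 35.22 t − 4.905 t² = 43.8 gives 4.905 t² − 35.22 t + 43.8 = 0.
Quadratic formula: t = (35.22 ± √381.18) / 9.81 = (35.22 ± 19.52) / 9.81 → t = 1.600 s or 5.581 s.
The descending-branch root is 5.581 s.

5.58 s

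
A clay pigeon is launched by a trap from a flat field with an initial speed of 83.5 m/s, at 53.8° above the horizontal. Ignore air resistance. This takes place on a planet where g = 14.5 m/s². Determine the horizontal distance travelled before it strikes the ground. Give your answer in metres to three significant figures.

458 m

vₓ = 83.50 cos 53.8° = 49.32 m/s; v_y0 = 83.50 sin 53.8° = 67.38 m/s.
Flight time T = 2 v_y0 / g = 9.294 s.
Horizontal distance R = vₓ T = 49.32 × 9.294 = 458.3 m.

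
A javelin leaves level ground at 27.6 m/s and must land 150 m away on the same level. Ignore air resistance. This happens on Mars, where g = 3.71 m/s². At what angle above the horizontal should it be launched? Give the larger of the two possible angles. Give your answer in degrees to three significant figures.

66.5°

Level-ground range R = v₀² sin(2θ)/g ⇒ sin(2θ) = gR/v₀² = 3.71 × 150 / 27.6² = 0.7305.
2θ = 46.93° or 180° − 46.93° = 133.1°, so θ = 23.47° or 66.53°.
The larger angle is 66.53°.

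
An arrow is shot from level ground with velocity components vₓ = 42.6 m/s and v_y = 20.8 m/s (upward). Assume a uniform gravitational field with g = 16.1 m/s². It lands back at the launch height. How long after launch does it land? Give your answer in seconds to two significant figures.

2.6 s

It returns to y = 0 when t = 2 v_y0 / g = 2(20.80)/16.1 = 2.584 s.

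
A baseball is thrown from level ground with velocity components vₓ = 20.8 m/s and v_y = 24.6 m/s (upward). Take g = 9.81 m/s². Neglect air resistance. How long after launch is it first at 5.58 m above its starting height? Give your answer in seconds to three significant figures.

0.238 s

Require v_y0 t − ½ g t² = 5.58, i.e. 4.905 t² − 24.60 t + 5.58 = 0.
Quadratic formula: t = (24.60 ± √495.68) / 9.81 = (24.60 ± 22.26) / 9.81 → t = 0.2381 s or 4.777 s.
The first (ascending) time is 0.2381 s.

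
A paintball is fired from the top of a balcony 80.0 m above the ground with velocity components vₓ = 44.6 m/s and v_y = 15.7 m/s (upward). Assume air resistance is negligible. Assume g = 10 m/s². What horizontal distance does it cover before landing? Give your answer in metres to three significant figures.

262 m

With up positive and y = 0 at the ground: y(t) = 80.0 + (15.70) t − 5.000 t². Setting y = 0 and taking the positive root: t = [15.70 + √(15.70² + 2·10.0·80.0)] / 10.0 = (15.70 + 42.97) / 10.0 = 5.867 s.
Horizontal distance: R = vₓ t = 44.60 × 5.867 = 261.7 m.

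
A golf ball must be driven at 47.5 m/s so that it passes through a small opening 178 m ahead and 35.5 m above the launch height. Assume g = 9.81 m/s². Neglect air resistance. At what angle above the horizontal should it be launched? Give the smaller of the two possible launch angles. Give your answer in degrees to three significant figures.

42.0°

Trajectory: y = x tanθ − g x² (1 + tan²θ)/(2v₀²). With x = 178, y = 35.5, v₀ = 47.5, g = 9.81:
68.88 tan²θ − 178 tanθ + (104.4) = 0.
tanθ = [178 ± √(178² − 4 × 68.88 × (104.4))] / (2 × 68.88) = (178 ± 54.09) / 137.8, giving tanθ = 0.8995 or 1.685.
θ = 41.97° or 59.31°; the smaller is 41.97°.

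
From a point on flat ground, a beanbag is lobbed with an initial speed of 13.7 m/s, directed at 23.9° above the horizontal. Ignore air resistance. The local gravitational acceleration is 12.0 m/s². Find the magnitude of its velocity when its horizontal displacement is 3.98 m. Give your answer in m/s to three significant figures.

12.6 m/s

Resolve: vₓ = 13.70 cos 23.9° = 12.53 m/s and v_y0 = 13.70 sin 23.9° = 5.550 m/s.
Time to reach x = 3.98 m: t = x/vₓ = 3.98/12.53 = 0.3178 s.
Vertical velocity there: v_y = v_y0 − g t = 5.550 − 12.0 × 0.3178 = 1.737 m/s.
Speed: √(vₓ² + v_y²) = √(12.53² + 1.737²) = 12.65 m/s.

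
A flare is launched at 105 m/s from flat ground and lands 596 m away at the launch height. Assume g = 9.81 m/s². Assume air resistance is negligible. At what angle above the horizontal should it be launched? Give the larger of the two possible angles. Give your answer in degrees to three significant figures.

74.0°

Level-ground range R = v₀² sin(2θ)/g ⇒ sin(2θ) = gR/v₀² = 9.81 × 596 / 105² = 0.5303.
2θ = 32.03° or 180° − 32.03° = 148.0°, so θ = 16.01° or 73.99°.
The larger angle is 73.99°.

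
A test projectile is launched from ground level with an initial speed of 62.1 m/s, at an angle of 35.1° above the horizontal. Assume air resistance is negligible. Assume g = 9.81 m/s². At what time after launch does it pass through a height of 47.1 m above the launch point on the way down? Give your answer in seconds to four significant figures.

vₓ = 62.10 cos 35.1° = 50.81 m/s; v_y0 = 62.10 sin 35.1° = 35.71 m/s.
Height y(t) = 35.71 t − 4.905 t² = 47.1 gives 4.905 t² − 35.71 t + 47.1 = 0.
Quadratic formula: t = (35.71 ± √350.95) / 9.81 = (35.71 ± 18.73) / 9.81 → t = 1.730 s or 5.550 s.
The descending-branch root is 5.550 s.

5.550 s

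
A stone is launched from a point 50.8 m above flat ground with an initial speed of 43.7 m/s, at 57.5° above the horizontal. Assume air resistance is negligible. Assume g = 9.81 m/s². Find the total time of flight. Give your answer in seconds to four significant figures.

Resolve: vₓ = 43.70 cos 57.5° = 23.48 m/s and v_y0 = 43.70 sin 57.5° = 36.86 m/s.
The projectile lands when y = 50.8 + (36.86) t − ½·9.81·t² = 0. Positive root: t = (36.86 + √(36.86² + 2·9.81·50.8)) / 9.81 = (36.86 + 48.53) / 9.81 = 8.704 s.

8.704 s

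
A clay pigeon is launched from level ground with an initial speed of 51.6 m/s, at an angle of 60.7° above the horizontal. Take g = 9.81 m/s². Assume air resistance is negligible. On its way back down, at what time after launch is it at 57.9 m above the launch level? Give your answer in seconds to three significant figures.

7.63 s

vₓ = 51.60 cos 60.7° = 25.25 m/s; v_y0 = 51.60 sin 60.7° = 45.00 m/s.
Require v_y0 t − ½ g t² = 57.9, i.e. 4.905 t² − 45.00 t + 57.9 = 0.
t = [45.00 ± √(45.00² − 2·9.81·57.9)] / 9.81 = (45.00 ± 29.81) / 9.81, so t = 1.548 s or t = 7.626 s.
The descending-branch root is 7.626 s.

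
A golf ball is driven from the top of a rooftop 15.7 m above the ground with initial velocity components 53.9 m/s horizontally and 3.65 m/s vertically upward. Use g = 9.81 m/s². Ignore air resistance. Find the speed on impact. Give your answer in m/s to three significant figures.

56.8 m/s

The projectile lands when y = 15.7 + (3.650) t − ½·9.81·t² = 0. Positive root: t = (3.650 + √(3.650² + 2·9.81·15.7)) / 9.81 = (3.650 + 17.93) / 9.81 = 2.199 s.
Vertical velocity at impact: v_y = v_y0 − g t = 3.650 − 9.81 × 2.199 = −17.93 m/s.
Speed: |v| = √(vₓ² + v_y²) = √(53.90² + 17.93²) = 56.80 m/s.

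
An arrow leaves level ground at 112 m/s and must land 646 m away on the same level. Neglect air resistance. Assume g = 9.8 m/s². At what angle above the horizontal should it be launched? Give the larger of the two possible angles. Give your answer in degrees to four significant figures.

74.84°

From R = (v₀²/g) sin 2θ: sin 2θ = 9.80 × 646 / 12544 = 0.5047.
2θ = 30.31° or 180° − 30.31° = 149.7°, so θ = 15.16° or 74.84°.
The larger angle is 74.84°.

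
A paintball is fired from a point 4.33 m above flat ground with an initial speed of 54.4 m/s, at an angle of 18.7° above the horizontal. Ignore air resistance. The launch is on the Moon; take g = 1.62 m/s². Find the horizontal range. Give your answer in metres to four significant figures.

1122 m

Resolve: vₓ = 54.40 cos 18.7° = 51.53 m/s and v_y0 = 54.40 sin 18.7° = 17.44 m/s.
Vertical motion (up positive, ground at y = 0): 0.8100 t² − (17.44) t − 4.33 = 0, so t = (17.44 + √(17.44² + 2·1.62·4.33)) / 1.62 = (17.44 + 17.84) / 1.62 = 21.78 s.
Horizontal distance: R = vₓ t = 51.53 × 21.78 = 1122 m.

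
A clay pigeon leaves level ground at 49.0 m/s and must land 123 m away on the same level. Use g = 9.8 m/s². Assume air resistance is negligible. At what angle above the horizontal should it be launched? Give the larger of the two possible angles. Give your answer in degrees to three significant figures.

74.9°

Level-ground range R = v₀² sin(2θ)/g ⇒ sin(2θ) = gR/v₀² = 9.80 × 123 / 49.0² = 0.5020.
2θ = 30.14° or 180° − 30.14° = 149.9°, so θ = 15.07° or 74.93°.
The larger angle is 74.93°.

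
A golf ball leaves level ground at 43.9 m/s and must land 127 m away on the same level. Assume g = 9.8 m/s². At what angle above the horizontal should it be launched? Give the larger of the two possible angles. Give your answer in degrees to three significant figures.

69.9°

Level-ground range R = v₀² sin(2θ)/g ⇒ sin(2θ) = gR/v₀² = 9.80 × 127 / 43.9² = 0.6458.
2θ = 40.23° or 180° − 40.23° = 139.8°, so θ = 20.11° or 69.89°.
The larger angle is 69.89°.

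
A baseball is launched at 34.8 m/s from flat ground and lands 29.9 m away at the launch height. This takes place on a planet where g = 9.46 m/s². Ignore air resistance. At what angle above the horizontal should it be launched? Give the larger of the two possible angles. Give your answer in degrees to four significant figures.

83.25°

R = v₀² sin 2θ / g gives sin 2θ = gR/v₀² = 9.46·29.9/34.8² = 0.2336.
2θ = 13.51° or 180° − 13.51° = 166.5°, so θ = 6.753° or 83.25°.
The larger angle is 83.25°.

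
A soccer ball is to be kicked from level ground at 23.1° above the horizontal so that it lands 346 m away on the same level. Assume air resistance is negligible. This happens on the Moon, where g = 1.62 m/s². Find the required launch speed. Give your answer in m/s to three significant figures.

27.9 m/s

Level-ground range: R = v₀² sin(2θ)/g, so v₀ = √(gR / sin 2θ).
v₀ = √(1.62 × 346 / sin 46.20°) = √(560.5 / 0.7218) = √776.60 = 27.87 m/s.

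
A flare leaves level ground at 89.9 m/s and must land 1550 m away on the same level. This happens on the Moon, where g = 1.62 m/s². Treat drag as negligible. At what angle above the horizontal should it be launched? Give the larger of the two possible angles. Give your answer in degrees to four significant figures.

Level-ground range R = v₀² sin(2θ)/g ⇒ sin(2θ) = gR/v₀² = 1.62 × 1550 / 89.9² = 0.3107.
2θ = 18.10° or 180° − 18.10° = 161.9°, so θ = 9.050° or 80.95°.
The larger angle is 80.95°.

80.95°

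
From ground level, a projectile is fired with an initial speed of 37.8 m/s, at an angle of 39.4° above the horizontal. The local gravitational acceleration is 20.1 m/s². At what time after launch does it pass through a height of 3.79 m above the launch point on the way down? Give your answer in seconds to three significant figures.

Resolve: vₓ = 37.80 cos 39.4° = 29.21 m/s and v_y0 = 37.80 sin 39.4° = 23.99 m/s.
Set y = v_y0 t − ½ g t² = 3.79: 10.05 t² − 23.99 t + 3.79 = 0.
Quadratic formula: t = (23.99 ± √423.30) / 20.1 = (23.99 ± 20.57) / 20.1 → t = 0.1701 s or 2.217 s.
The descending-branch root is 2.217 s.

2.22 s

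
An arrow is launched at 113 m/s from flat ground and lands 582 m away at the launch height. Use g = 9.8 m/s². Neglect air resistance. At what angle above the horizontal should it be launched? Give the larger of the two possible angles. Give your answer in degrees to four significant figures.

Level-ground range R = v₀² sin(2θ)/g ⇒ sin(2θ) = gR/v₀² = 9.80 × 582 / 113² = 0.4467.
2θ = 26.53° or 180° − 26.53° = 153.5°, so θ = 13.27° or 76.73°.
The larger angle is 76.73°.

76.73°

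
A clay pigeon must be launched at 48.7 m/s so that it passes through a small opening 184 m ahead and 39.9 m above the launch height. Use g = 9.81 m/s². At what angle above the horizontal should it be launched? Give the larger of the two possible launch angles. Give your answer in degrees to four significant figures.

Trajectory: y = x tanθ − g x² (1 + tan²θ)/(2v₀²). With x = 184, y = 39.9, v₀ = 48.7, g = 9.81:
70.02 tan²θ − 184 tanθ + (109.9) = 0.
tanθ = [184 ± √(184² − 4 × 70.02 × (109.9))] / (2 × 70.02) = (184 ± 55.41) / 140.0, giving tanθ = 0.9183 or 1.710.
θ = 42.56° or 59.68°; the larger is 59.68°.

59.68°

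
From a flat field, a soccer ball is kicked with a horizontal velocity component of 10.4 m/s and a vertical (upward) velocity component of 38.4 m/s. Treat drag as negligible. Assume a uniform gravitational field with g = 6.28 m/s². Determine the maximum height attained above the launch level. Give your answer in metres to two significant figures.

Maximum height: H = v_y0² / (2g) = 38.40² / (2 × 6.28) = 117.4 m.

120 m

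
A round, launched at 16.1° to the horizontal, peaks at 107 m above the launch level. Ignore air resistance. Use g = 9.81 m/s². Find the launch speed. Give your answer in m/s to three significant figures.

At the peak v_y = 0, so v_y0 = √(2gH) = √(2 × 9.81 × 107) = 45.82 m/s.
v_y0 = v₀ sin θ ⇒ v₀ = 45.82 / sin 16.1° = 165.2 m/s.

165 m/s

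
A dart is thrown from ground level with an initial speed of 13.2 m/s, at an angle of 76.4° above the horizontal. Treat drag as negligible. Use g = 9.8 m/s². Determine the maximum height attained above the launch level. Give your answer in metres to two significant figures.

Components: vₓ = 13.20 cos 76.4° = 3.104 m/s, v_y0 = 13.20 sin 76.4° = 12.83 m/s.
Maximum height: H = v_y0² / (2g) = 12.83² / (2 × 9.80) = 8.398 m.

8.4 m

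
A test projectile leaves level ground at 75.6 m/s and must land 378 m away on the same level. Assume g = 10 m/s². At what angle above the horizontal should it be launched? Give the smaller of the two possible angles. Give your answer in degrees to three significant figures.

Level-ground range R = v₀² sin(2θ)/g ⇒ sin(2θ) = gR/v₀² = 10.0 × 378 / 75.6² = 0.6614.
2θ = 41.40° or 180° − 41.40° = 138.6°, so θ = 20.70° or 69.30°.
The smaller angle is 20.70°.

20.7°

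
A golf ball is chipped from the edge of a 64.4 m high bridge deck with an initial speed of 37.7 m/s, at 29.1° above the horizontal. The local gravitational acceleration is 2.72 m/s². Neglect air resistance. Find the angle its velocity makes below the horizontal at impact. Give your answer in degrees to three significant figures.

38.5°

vₓ = 37.70 cos 29.1° = 32.94 m/s; v_y0 = 37.70 sin 29.1° = 18.33 m/s.
Vertical motion (up positive, ground at y = 0): 1.360 t² − (18.33) t − 64.4 = 0, so t = (18.33 + √(18.33² + 2·2.72·64.4)) / 2.72 = (18.33 + 26.20) / 2.72 = 16.37 s.
At impact: v_y = v_y0 − g t = −26.20 m/s; vₓ = 32.94 m/s.
Angle below horizontal: arctan(|v_y|/vₓ) = arctan(26.20/32.94) = 38.50°.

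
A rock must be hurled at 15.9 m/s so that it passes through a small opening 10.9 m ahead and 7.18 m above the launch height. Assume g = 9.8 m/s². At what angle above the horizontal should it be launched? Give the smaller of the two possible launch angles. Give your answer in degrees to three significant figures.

49.0°

Trajectory: y = x tanθ − g x² (1 + tan²θ)/(2v₀²). With x = 10.9, y = 7.18, v₀ = 15.9, g = 9.80:
2.303 tan²θ − 10.9 tanθ + (9.483) = 0.
tanθ = [10.9 ± √(10.9² − 4 × 2.303 × (9.483))] / (2 × 2.303) = (10.9 ± 5.609) / 4.606, giving tanθ = 1.149 or 3.585.
θ = 48.96° or 74.41°; the smaller is 48.96°.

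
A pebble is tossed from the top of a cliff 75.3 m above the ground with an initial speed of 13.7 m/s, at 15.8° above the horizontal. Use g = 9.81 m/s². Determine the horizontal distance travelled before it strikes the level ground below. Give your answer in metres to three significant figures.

56.9 m

Components: vₓ = 13.70 cos 15.8° = 13.18 m/s, v_y0 = 13.70 sin 15.8° = 3.730 m/s.
Vertical motion (up positive, ground at y = 0): 4.905 t² − (3.730) t − 75.3 = 0, so t = (3.730 + √(3.730² + 2·9.81·75.3)) / 9.81 = (3.730 + 38.62) / 9.81 = 4.317 s.
Horizontal distance: R = vₓ t = 13.18 × 4.317 = 56.91 m.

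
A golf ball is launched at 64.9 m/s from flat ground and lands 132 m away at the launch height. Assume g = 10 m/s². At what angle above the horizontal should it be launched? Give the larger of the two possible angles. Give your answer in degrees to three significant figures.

80.9°

Level-ground range R = v₀² sin(2θ)/g ⇒ sin(2θ) = gR/v₀² = 10.0 × 132 / 64.9² = 0.3134.
2θ = 18.26° or 180° − 18.26° = 161.7°, so θ = 9.132° or 80.87°.
The larger angle is 80.87°.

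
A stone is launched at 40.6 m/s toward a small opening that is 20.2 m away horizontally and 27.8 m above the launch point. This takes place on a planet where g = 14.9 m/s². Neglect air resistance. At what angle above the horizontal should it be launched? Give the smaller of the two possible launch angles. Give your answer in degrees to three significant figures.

60.2°

Trajectory: y = x tanθ − g x² (1 + tan²θ)/(2v₀²). With x = 20.2, y = 27.8, v₀ = 40.6, g = 14.9:
1.844 tan²θ − 20.2 tanθ + (29.64) = 0.
tanθ = [20.2 ± √(20.2² − 4 × 1.844 × (29.64))] / (2 × 1.844) = (20.2 ± 13.76) / 3.688, giving tanθ = 1.746 or 9.207.
θ = 60.20° or 83.80°; the smaller is 60.20°.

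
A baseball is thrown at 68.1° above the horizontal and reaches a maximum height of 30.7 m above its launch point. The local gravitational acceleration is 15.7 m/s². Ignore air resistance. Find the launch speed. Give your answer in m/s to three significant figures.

33.5 m/s

At the peak v_y = 0, so v_y0 = √(2gH) = √(2 × 15.7 × 30.7) = 31.05 m/s.
v_y0 = v₀ sin θ ⇒ v₀ = 31.05 / sin 68.1° = 33.46 m/s.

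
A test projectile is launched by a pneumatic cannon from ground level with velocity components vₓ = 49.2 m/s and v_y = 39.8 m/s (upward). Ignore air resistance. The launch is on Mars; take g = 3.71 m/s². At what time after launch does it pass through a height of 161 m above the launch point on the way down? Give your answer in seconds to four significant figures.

Set y = v_y0 t − ½ g t² = 161: 1.855 t² − 39.80 t + 161 = 0.
t = [39.80 ± √(39.80² − 2·3.71·161)] / 3.71 = (39.80 ± 19.73) / 3.71, so t = 5.409 s or t = 16.05 s.
The descending-branch root is 16.05 s.

16.05 s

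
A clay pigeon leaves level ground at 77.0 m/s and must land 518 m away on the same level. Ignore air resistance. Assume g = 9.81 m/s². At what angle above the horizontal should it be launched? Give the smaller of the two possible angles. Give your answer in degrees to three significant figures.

From R = (v₀²/g) sin 2θ: sin 2θ = 9.81 × 518 / 5929.0 = 0.8571.
2θ = 58.99° or 180° − 58.99° = 121.0°, so θ = 29.49° or 60.51°.
The smaller angle is 29.49°.

29.5°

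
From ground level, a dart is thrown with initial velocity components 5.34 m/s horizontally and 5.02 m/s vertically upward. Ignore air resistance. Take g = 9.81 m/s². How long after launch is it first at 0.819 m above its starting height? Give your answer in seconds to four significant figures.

Require v_y0 t − ½ g t² = 0.819, i.e. 4.905 t² − 5.020 t + 0.819 = 0.
t = [5.020 ± √(5.020² − 2·9.81·0.819)] / 9.81 = (5.020 ± 3.022) / 9.81, so t = 0.2037 s or t = 0.8198 s.
The first (ascending) time is 0.2037 s.

0.2037 s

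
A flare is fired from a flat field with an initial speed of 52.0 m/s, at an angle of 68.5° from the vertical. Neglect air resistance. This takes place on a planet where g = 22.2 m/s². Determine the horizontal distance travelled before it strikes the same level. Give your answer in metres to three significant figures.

vₓ = 52.00 sin 68.5° = 48.38 m/s; v_y0 = 52.00 cos 68.5° = 19.06 m/s.
Flight time T = 2 v_y0 / g = 1.717 s.
Range: R = vₓ T = 48.38 × 1.717 = 83.07 m.

83.1 m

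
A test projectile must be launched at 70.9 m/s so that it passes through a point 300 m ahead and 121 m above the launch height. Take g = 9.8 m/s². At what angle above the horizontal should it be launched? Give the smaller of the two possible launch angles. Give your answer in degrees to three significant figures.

44.2°

Trajectory: y = x tanθ − g x² (1 + tan²θ)/(2v₀²). With x = 300, y = 121, v₀ = 70.9, g = 9.80:
87.73 tan²θ − 300 tanθ + (208.7) = 0.
tanθ = [300 ± √(300² − 4 × 87.73 × (208.7))] / (2 × 87.73) = (300 ± 129.4) / 175.5, giving tanθ = 0.9721 or 2.447.
θ = 44.19° or 67.78°; the smaller is 44.19°.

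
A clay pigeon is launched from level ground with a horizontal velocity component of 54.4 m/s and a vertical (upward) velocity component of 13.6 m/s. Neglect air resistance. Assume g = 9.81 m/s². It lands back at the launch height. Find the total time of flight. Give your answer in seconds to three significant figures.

2.77 s

Landing at launch height ⇒ T = 2 v_y0 / g = 2 × 13.60 / 9.81 = 2.773 s.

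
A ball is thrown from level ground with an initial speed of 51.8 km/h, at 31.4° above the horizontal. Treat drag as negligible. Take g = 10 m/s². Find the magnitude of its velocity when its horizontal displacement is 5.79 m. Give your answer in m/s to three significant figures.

Convert: 51.8 km/h = 51.8/3.6 = 14.39 m/s.
vₓ = 14.39 cos 31.4° = 12.28 m/s; v_y0 = 14.39 sin 31.4° = 7.497 m/s.
At x = 5.79 m, t = x/vₓ = 5.79/12.28 = 0.4714 s.
Vertical velocity there: v_y = v_y0 − g t = 7.497 − 10.0 × 0.4714 = 2.782 m/s.
Speed: √(vₓ² + v_y²) = √(12.28² + 2.782²) = 12.59 m/s.

12.6 m/s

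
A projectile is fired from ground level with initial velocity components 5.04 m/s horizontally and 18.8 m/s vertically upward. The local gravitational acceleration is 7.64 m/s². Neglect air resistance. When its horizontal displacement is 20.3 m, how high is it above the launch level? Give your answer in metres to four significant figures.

x = vₓ t ⇒ t = 20.3/5.040 = 4.028 s.
Height: y = v_y0 t − ½ g t² = 18.80 × 4.028 − 3.820 × 4.028² = 75.72 − 61.97 = 13.75 m.

13.75 m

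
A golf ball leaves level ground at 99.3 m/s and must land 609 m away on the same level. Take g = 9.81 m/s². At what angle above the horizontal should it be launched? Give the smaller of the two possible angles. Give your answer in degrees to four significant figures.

18.65°

Level-ground range R = v₀² sin(2θ)/g ⇒ sin(2θ) = gR/v₀² = 9.81 × 609 / 99.3² = 0.6059.
2θ = 37.29° or 180° − 37.29° = 142.7°, so θ = 18.65° or 71.35°.
The smaller angle is 18.65°.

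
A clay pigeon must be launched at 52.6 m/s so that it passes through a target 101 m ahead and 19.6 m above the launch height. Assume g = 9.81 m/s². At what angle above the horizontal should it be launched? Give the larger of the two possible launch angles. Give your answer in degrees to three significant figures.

79.1°

Trajectory: y = x tanθ − g x² (1 + tan²θ)/(2v₀²). With x = 101, y = 19.6, v₀ = 52.6, g = 9.81:
18.08 tan²θ − 101 tanθ + (37.68) = 0.
tanθ = [101 ± √(101² − 4 × 18.08 × (37.68))] / (2 × 18.08) = (101 ± 86.46) / 36.17, giving tanθ = 0.4021 or 5.183.
θ = 21.90° or 79.08°; the larger is 79.08°.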